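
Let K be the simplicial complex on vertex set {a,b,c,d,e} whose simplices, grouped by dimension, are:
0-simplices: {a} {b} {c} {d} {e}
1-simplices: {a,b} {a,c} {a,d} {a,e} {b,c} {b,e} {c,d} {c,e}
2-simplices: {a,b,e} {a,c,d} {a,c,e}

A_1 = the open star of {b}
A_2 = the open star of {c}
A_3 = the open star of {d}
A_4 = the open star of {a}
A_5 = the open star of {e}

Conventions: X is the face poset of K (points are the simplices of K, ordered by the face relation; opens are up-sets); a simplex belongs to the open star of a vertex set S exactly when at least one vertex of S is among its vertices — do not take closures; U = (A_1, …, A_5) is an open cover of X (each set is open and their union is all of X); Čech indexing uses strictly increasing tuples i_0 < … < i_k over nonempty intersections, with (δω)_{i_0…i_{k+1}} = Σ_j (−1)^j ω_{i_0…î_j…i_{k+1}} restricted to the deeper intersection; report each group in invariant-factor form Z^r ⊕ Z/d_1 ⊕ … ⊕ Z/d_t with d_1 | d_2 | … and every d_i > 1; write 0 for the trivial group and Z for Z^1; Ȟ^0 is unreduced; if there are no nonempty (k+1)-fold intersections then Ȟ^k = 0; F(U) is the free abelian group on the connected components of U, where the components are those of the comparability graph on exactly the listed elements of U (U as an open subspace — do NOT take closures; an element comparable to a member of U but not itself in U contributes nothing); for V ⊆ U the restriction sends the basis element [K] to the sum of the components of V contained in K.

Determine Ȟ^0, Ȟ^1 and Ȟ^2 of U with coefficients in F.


cover nerve:
  A1={{b},{a,b},{b,c},{b,e},{a,b,e}} A2={{c},{a,c},{b,c},{c,d},{c,e},{a,c,d},{a,c,e}} A3={{d},{a,d},{c,d},{a,c,d}} A4={{a},{a,b},{a,c},{a,d},{a,e},{a,b,e},{a,c,d},{a,c,e}} A5={{e},{a,e},{b,e},{c,e},{a,b,e},{a,c,e}}
  A12={{b,c}} A14={{a,b},{a,b,e}} A15={{b,e},{a,b,e}} A23={{c,d},{a,c,d}} A24={{a,c},{a,c,d},{a,c,e}} A25={{c,e},{a,c,e}} A34={{a,d},{a,c,d}} A45={{a,e},{a,b,e},{a,c,e}}
  A145={{a,b,e}} A234={{a,c,d}} A245={{a,c,e}}
components per intersection:
  A1: {{b},{a,b},{b,c},{b,e},{a,b,e}}
  A2: {{c},{a,c},{b,c},{c,d},{c,e},{a,c,d},{a,c,e}}
  A3: {{d},{a,d},{c,d},{a,c,d}}
  A4: {{a},{a,b},{a,c},{a,d},{a,e},{a,b,e},{a,c,d},{a,c,e}}
  A5: {{e},{a,e},{b,e},{c,e},{a,b,e},{a,c,e}}
  A12: {{b,c}}
  A14: {{a,b},{a,b,e}}
  A15: {{b,e},{a,b,e}}
  A23: {{c,d},{a,c,d}}
  A24: {{a,c},{a,c,d},{a,c,e}}
  A25: {{c,e},{a,c,e}}
  A34: {{a,d},{a,c,d}}
  A45: {{a,e},{a,b,e},{a,c,e}}
  A145: {{a,b,e}}
  A234: {{a,c,d}}
  A245: {{a,c,e}}
C dims 5,8,3; δ0: rk 4, SNF 1^4; δ1: rk 3, SNF 1^3
Ȟ^0: (5−4)−0=1 ⇒ Z
Ȟ^1: (8−3)−4=1 ⇒ Z
Ȟ^2: (3−0)−3=0 ⇒ 0

Ȟ^0(U;F) ≅ Z,  Ȟ^1(U;F) ≅ Z,  Ȟ^2(U;F) ≅ 0


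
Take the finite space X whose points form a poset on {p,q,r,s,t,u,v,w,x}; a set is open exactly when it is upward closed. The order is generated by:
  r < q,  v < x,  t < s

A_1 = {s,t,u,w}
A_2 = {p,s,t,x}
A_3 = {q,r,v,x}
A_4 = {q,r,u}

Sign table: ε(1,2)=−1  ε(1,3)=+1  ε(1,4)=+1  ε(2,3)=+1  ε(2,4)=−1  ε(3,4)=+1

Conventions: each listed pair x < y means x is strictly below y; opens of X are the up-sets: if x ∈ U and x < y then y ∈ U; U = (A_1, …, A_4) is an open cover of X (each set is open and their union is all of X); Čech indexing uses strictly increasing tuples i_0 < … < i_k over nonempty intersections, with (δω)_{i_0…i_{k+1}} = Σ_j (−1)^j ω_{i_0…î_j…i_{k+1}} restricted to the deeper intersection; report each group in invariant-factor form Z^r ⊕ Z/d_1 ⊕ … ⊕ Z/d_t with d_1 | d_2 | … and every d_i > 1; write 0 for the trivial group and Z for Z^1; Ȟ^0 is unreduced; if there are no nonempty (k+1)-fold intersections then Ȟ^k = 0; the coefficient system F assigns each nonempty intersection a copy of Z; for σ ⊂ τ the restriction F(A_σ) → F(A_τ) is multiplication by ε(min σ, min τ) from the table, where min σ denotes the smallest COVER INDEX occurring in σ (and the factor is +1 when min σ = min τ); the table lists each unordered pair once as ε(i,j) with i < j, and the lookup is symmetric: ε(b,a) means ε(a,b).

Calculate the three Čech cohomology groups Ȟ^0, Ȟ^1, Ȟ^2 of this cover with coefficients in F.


Ȟ^0 = 0, Ȟ^1 = Z/2 and Ȟ^2 = 0

nerve of the cover:
  A12={s,t} A14={u} A23={x} A34={q,r}
C dims 4,4; δ0: rk 4, SNF 1^3·2
Ȟ^0 = (4 − 4) − 0 = 0, so Ȟ^0 ≅ 0
Ȟ^1 = (4 − 0) − 4 = 0 plus torsion [2], so Ȟ^1 ≅ Z/2
Ȟ^2 = (0 − 0) − 0 = 0, so Ȟ^2 ≅ 0


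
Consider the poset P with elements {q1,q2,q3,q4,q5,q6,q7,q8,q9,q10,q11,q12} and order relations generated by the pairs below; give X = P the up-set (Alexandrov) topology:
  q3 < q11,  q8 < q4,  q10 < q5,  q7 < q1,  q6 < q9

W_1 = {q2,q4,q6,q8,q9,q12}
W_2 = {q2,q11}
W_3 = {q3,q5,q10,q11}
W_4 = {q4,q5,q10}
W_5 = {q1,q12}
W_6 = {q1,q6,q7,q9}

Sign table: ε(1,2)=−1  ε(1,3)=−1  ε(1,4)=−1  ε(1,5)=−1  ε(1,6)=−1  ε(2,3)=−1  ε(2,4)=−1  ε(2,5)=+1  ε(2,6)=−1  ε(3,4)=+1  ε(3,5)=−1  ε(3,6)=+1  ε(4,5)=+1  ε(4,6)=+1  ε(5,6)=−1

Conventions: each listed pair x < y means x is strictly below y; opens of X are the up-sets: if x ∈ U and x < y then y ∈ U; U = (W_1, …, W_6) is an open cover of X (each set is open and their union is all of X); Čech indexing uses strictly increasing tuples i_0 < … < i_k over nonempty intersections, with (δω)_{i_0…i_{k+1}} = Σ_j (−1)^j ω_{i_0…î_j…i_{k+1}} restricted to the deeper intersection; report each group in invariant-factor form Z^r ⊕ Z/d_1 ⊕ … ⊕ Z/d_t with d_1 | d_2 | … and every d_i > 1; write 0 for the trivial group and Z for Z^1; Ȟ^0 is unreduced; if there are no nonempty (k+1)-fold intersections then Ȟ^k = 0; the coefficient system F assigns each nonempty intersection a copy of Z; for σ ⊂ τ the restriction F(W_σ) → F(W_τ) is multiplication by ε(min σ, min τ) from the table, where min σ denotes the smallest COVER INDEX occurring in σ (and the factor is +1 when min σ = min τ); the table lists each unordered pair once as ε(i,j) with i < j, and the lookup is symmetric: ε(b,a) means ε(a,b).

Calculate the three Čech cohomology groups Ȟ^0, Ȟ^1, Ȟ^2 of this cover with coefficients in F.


Ȟ^0 ≅ 0,  Ȟ^1 ≅ Z ⊕ Z/2,  Ȟ^2 ≅ 0

nerve simplices:
  W12={q2} W14={q4} W15={q12} W16={q6,q9} W23={q11} W34={q5,q10} W56={q1}
C dims 6,7; δ0: rk 6, SNF 1^5·2
degree 0: 6−6−0 = 0 → Ȟ^0 ≅ 0
degree 1: 7−0−6 = 1 plus torsion [2] → Ȟ^1 ≅ Z ⊕ Z/2
degree 2: 0−0−0 = 0 → Ȟ^2 ≅ 0


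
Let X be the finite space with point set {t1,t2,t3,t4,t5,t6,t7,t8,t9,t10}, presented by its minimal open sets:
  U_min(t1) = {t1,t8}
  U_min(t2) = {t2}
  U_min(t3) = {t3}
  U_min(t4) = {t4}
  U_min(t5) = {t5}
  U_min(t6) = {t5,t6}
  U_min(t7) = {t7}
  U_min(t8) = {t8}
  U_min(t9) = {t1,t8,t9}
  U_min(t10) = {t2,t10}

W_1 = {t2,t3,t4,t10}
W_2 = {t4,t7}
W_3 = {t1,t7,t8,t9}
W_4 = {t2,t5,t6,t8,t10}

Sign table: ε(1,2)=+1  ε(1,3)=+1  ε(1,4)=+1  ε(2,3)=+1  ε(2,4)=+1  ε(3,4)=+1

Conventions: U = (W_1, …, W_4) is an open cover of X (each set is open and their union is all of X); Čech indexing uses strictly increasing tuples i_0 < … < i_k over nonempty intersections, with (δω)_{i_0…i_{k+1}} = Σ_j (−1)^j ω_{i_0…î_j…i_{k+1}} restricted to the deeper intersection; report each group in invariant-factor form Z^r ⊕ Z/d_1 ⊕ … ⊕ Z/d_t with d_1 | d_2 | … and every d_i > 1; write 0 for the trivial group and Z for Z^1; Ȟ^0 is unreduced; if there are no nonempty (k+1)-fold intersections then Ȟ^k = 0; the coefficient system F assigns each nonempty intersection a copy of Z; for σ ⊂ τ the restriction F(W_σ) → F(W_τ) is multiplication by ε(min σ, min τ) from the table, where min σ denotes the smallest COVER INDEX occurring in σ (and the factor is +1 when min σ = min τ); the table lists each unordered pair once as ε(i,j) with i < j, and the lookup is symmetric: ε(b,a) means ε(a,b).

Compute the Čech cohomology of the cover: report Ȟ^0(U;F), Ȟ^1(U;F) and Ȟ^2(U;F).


Ȟ^0(U;F) ≅ Z,  Ȟ^1(U;F) ≅ Z,  Ȟ^2(U;F) ≅ 0

intersection data:
  W12={t4} W14={t2,t10} W23={t7} W34={t8}
C dims 4,4; δ0: rk 3, SNF 1^3
Ȟ^0 = (4 − 3) − 0 = 1, so Ȟ^0 ≅ Z
Ȟ^1 = (4 − 0) − 3 = 1, so Ȟ^1 ≅ Z
Ȟ^2 = (0 − 0) − 0 = 0, so Ȟ^2 ≅ 0


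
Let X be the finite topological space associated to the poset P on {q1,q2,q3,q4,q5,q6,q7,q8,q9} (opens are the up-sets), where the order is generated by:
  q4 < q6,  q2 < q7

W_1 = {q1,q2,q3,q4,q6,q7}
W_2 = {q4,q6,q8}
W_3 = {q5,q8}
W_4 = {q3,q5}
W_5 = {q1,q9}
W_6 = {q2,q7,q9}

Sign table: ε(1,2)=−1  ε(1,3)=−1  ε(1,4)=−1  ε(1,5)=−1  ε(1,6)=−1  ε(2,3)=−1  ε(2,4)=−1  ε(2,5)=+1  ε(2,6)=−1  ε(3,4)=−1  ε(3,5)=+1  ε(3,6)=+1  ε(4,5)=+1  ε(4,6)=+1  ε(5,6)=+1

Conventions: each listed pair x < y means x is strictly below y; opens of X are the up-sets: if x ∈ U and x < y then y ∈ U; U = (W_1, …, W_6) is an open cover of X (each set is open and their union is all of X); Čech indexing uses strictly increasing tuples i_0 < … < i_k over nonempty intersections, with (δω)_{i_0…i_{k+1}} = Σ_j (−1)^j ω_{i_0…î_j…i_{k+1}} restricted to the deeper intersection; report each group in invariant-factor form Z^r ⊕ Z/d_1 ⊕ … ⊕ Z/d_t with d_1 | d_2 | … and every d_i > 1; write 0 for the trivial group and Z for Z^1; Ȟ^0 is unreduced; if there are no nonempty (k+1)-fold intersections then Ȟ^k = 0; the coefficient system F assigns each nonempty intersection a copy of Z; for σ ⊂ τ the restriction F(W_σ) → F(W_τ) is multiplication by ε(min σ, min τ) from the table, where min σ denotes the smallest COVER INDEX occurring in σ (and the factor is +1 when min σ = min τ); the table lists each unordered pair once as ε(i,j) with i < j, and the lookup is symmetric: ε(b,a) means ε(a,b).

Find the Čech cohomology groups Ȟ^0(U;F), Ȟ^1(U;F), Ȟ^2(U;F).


Ȟ^0(U;F) ≅ Z, Ȟ^1(U;F) ≅ Z^2 and Ȟ^2(U;F) ≅ 0

nonempty intersections:
  W12={q4,q6} W14={q3} W15={q1} W16={q2,q7} W23={q8} W34={q5} W56={q9}
C dims 6,7; δ0: rk 5, SNF 1^5
Ȟ^0: (6−5)−0=1 ⇒ Z
Ȟ^1: (7−0)−5=2 ⇒ Z^2
Ȟ^2: (0−0)−0=0 ⇒ 0


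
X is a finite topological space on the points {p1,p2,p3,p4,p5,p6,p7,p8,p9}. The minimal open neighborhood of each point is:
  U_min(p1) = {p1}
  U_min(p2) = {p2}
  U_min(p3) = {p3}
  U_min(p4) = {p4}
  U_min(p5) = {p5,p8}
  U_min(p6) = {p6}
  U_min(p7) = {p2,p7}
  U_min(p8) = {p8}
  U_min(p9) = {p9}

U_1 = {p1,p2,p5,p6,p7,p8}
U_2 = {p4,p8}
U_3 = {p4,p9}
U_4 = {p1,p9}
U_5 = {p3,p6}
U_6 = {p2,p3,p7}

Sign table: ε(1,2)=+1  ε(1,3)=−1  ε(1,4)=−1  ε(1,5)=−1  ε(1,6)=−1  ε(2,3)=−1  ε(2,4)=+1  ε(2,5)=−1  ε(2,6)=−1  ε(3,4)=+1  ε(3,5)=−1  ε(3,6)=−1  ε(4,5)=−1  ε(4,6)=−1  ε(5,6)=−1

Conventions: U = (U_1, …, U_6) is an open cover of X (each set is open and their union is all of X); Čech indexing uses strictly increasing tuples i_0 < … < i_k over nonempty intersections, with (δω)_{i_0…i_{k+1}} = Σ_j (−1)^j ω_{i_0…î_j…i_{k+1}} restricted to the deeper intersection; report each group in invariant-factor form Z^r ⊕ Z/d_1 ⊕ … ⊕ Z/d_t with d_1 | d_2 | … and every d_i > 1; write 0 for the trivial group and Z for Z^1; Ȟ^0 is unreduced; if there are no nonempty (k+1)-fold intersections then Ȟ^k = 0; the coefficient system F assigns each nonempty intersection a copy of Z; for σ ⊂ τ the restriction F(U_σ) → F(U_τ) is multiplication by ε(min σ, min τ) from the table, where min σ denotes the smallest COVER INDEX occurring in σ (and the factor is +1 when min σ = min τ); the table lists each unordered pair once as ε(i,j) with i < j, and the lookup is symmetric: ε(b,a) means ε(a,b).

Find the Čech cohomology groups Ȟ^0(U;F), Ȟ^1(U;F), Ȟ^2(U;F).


Ȟ^0(U;F) ≅ 0, Ȟ^1(U;F) ≅ Z ⊕ Z/2, Ȟ^2(U;F) ≅ 0

cover nerve:
  U12={p8} U14={p1} U15={p6} U16={p2,p7} U23={p4} U34={p9} U56={p3}
C dims 6,7; δ0: rk 6, SNF 1^5·2
Ȟ^0: (6−6)−0=0 ⇒ 0
Ȟ^1: (7−0)−6=1 plus torsion [2] ⇒ Z ⊕ Z/2
Ȟ^2: (0−0)−0=0 ⇒ 0


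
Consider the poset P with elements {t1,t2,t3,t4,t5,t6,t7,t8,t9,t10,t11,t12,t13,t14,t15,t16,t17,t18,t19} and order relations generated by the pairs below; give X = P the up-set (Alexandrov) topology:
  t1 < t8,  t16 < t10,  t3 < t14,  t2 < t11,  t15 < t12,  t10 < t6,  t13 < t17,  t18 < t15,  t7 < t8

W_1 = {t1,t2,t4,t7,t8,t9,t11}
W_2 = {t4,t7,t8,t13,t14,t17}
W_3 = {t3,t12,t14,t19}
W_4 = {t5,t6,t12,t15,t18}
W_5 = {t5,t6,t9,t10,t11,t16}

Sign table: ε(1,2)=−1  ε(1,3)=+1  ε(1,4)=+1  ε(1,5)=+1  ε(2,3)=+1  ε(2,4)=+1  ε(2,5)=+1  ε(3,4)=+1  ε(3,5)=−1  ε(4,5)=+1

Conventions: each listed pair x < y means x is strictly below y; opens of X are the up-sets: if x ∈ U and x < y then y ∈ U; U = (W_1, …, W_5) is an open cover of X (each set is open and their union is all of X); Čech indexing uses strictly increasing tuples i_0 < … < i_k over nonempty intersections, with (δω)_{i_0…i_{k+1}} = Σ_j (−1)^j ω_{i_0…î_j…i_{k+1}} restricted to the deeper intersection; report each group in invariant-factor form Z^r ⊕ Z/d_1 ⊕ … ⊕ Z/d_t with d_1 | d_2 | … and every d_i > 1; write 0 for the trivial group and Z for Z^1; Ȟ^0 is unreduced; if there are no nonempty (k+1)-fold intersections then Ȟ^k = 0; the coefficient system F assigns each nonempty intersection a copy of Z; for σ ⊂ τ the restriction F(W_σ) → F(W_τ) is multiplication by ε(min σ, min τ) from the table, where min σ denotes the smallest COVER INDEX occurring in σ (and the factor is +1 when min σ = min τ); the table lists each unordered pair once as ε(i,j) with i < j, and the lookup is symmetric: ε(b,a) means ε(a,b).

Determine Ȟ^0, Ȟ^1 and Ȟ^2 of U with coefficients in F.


Ȟ^0(U;F) ≅ 0, Ȟ^1(U;F) ≅ Z/2 and Ȟ^2(U;F) ≅ 0

nonempty intersections:
  W12={t4,t7,t8} W15={t9,t11} W23={t14} W34={t12} W45={t5,t6}
C dims 5,5; δ0: rk 5, SNF 1^4·2
Ȟ^0: (5−5)−0=0 ⇒ 0
Ȟ^1: (5−0)−5=0 plus torsion [2] ⇒ Z/2
Ȟ^2: (0−0)−0=0 ⇒ 0


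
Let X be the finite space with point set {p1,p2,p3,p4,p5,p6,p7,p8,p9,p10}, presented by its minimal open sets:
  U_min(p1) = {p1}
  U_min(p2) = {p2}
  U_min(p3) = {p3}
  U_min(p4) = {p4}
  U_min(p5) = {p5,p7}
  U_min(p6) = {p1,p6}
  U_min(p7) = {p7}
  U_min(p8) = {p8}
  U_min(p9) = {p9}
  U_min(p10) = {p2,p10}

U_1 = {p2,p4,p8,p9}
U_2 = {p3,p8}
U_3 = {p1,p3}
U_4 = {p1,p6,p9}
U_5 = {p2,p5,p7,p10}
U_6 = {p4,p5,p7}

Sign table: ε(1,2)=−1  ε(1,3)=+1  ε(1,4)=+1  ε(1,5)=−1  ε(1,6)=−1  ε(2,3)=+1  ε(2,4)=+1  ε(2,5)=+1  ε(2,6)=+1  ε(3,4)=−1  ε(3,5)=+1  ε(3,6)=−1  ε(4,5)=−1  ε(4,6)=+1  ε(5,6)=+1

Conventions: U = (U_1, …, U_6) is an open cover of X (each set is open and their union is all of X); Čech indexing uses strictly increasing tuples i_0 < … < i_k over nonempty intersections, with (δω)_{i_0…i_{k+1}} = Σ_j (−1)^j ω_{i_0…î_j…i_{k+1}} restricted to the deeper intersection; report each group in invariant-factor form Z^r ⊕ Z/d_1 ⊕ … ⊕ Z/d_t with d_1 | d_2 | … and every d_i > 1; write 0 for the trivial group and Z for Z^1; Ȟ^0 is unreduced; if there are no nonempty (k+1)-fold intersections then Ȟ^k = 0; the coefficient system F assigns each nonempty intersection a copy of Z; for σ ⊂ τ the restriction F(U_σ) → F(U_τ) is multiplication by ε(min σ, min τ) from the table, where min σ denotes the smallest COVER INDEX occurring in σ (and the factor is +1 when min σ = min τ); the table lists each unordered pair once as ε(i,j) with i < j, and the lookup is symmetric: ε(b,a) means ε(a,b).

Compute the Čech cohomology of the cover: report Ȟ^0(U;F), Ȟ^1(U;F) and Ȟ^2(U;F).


Ȟ^0 = Z,  Ȟ^1 = Z^2,  Ȟ^2 = 0

nerve simplices:
  U12={p8} U14={p9} U15={p2} U16={p4} U23={p3} U34={p1} U56={p5,p7}
C dims 6,7; δ0: rk 5, SNF 1^5
degree 0: 6−5−0 = 1 → Ȟ^0 ≅ Z
degree 1: 7−0−5 = 2 → Ȟ^1 ≅ Z^2
degree 2: 0−0−0 = 0 → Ȟ^2 ≅ 0


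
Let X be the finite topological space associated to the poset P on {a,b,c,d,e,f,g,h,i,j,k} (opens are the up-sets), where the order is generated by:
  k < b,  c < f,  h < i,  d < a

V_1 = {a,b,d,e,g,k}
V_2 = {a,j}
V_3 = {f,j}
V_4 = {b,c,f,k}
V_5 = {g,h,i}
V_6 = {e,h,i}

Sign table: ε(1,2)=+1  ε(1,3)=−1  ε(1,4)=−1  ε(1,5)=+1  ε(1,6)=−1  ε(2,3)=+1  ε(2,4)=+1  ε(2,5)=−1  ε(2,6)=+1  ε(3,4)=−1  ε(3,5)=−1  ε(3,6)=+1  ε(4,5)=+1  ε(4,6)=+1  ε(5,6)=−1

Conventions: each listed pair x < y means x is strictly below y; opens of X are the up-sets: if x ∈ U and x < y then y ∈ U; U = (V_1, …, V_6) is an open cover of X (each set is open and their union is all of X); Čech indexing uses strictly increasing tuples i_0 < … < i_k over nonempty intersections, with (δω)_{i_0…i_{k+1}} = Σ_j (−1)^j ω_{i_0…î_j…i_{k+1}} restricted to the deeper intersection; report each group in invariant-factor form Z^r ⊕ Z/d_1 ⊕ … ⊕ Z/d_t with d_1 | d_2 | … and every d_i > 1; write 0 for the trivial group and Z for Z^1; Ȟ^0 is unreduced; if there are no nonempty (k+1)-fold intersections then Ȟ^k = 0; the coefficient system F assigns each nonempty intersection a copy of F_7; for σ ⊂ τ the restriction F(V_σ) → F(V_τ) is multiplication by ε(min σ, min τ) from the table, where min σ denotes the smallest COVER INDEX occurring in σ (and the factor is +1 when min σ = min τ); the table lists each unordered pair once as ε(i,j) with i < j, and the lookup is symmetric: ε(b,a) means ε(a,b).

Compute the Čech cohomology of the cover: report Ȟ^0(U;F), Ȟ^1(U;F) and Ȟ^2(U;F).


nerve of the cover:
  V12={a} V14={b,k} V15={g} V16={e} V23={j} V34={f} V56={h,i}
C dims 6,7; δ0: rk_F7 5
Ȟ^0 = (6 − 5) − 0 = 1, so Ȟ^0 ≅ Z/7
Ȟ^1 = (7 − 0) − 5 = 2, so Ȟ^1 ≅ Z/7 ⊕ Z/7
Ȟ^2 = (0 − 0) − 0 = 0, so Ȟ^2 ≅ 0

Ȟ^0 ≅ Z/7,  Ȟ^1 ≅ Z/7 ⊕ Z/7,  Ȟ^2 ≅ 0


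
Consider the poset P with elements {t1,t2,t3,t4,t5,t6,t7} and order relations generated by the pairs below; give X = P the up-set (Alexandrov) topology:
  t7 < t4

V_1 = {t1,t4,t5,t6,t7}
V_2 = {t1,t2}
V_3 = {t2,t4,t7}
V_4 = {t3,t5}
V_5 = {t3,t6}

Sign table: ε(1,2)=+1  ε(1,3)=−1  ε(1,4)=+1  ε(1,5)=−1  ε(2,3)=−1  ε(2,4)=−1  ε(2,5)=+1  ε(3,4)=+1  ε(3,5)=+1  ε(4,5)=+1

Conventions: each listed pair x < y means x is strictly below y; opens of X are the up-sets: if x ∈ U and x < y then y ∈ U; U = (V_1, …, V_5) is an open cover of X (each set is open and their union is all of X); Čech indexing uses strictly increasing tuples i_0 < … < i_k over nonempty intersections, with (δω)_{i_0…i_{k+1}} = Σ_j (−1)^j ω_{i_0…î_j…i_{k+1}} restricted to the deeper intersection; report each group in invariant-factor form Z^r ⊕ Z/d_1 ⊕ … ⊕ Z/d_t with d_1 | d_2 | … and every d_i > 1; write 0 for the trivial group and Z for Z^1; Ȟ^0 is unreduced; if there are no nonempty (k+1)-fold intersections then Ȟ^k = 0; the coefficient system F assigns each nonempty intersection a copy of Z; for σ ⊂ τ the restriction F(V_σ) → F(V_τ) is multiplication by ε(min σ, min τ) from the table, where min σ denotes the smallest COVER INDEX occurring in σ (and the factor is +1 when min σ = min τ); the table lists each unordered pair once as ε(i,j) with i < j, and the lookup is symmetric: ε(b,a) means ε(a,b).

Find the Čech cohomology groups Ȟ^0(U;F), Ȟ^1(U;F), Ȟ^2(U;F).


Ȟ^0 = 0,  Ȟ^1 = Z ⊕ Z/2,  Ȟ^2 = 0

nonempty overlaps:
  V12={t1} V13={t4,t7} V14={t5} V15={t6} V23={t2} V45={t3}
C dims 5,6; δ0: rk 5, SNF 1^4·2
degree 0: 5−5−0 = 0 → Ȟ^0 ≅ 0
degree 1: 6−0−5 = 1 plus torsion [2] → Ȟ^1 ≅ Z ⊕ Z/2
degree 2: 0−0−0 = 0 → Ȟ^2 ≅ 0


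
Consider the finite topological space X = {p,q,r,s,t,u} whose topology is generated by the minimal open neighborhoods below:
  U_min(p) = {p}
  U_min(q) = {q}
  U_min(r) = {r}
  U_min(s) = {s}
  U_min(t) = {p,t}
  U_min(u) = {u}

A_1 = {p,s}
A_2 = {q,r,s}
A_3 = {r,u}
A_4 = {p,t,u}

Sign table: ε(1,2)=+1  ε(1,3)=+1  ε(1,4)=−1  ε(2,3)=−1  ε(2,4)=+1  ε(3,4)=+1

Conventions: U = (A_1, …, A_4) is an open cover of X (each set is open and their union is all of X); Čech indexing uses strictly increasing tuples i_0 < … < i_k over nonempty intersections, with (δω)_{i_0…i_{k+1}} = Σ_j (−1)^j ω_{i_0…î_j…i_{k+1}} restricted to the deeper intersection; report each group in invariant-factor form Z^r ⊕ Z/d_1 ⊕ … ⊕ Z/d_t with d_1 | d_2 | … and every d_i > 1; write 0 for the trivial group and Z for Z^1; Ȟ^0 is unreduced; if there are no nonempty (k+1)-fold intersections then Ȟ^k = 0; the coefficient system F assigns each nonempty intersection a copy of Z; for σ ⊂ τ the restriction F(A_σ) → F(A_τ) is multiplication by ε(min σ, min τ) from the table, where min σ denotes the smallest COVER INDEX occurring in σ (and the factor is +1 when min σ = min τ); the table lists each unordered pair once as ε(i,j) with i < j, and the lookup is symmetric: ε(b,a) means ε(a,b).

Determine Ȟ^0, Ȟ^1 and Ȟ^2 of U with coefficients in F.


Ȟ^0 = Z; Ȟ^1 = Z; Ȟ^2 = 0

nonempty overlaps:
  A12={s} A14={p} A23={r} A34={u}
C dims 4,4; δ0: rk 3, SNF 1^3
degree 0: 4−3−0 = 1 → Ȟ^0 ≅ Z
degree 1: 4−0−3 = 1 → Ȟ^1 ≅ Z
degree 2: 0−0−0 = 0 → Ȟ^2 ≅ 0


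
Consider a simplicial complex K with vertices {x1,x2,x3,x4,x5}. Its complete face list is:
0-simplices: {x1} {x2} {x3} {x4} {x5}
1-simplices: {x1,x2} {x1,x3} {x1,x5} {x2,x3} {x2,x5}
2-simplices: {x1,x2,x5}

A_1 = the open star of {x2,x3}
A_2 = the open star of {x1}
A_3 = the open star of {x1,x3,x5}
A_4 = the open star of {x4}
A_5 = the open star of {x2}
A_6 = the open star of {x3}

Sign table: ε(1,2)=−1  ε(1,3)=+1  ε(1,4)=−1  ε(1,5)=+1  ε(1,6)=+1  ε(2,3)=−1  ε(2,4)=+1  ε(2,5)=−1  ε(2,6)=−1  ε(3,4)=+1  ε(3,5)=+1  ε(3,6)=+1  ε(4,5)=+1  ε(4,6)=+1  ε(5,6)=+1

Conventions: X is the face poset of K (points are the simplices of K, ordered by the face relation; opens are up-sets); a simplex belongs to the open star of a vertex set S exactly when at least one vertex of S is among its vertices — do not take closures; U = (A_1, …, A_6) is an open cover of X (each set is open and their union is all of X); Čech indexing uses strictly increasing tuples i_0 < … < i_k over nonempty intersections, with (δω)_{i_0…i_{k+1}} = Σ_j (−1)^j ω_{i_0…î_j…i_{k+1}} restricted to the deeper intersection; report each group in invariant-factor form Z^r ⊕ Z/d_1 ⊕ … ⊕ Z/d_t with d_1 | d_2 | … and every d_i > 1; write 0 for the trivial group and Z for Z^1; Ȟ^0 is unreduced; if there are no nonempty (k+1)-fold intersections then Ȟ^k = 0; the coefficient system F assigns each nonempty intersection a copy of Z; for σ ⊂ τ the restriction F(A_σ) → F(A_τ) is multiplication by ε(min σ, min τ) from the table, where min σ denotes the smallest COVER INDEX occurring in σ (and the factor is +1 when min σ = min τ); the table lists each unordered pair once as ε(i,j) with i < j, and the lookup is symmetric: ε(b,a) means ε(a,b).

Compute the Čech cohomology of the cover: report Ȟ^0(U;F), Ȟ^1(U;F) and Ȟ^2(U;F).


Ȟ^0(U;F) ≅ Z^2; Ȟ^1(U;F) ≅ 0; Ȟ^2(U;F) ≅ 0

intersection data:
  A1={{x2},{x3},{x1,x2},{x1,x3},{x2,x3},{x2,x5},{x1,x2,x5}} A2={{x1},{x1,x2},{x1,x3},{x1,x5},{x1,x2,x5}} A3={{x1},{x3},{x5},{x1,x2},{x1,x3},{x1,x5},{x2,x3},{x2,x5},{x1,x2,x5}} A4={{x4}} A5={{x2},{x1,x2},{x2,x3},{x2,x5},{x1,x2,x5}} A6={{x3},{x1,x3},{x2,x3}}
  A12={{x1,x2},{x1,x3},{x1,x2,x5}} A13={{x3},{x1,x2},{x1,x3},{x2,x3},{x2,x5},{x1,x2,x5}} A15={{x2},{x1,x2},{x2,x3},{x2,x5},{x1,x2,x5}} A16={{x3},{x1,x3},{x2,x3}} A23={{x1},{x1,x2},{x1,x3},{x1,x5},{x1,x2,x5}} A25={{x1,x2},{x1,x2,x5}} A26={{x1,x3}} A35={{x1,x2},{x2,x3},{x2,x5},{x1,x2,x5}} A36={{x3},{x1,x3},{x2,x3}} A56={{x2,x3}}
  A123={{x1,x2},{x1,x3},{x1,x2,x5}} A125={{x1,x2},{x1,x2,x5}} A126={{x1,x3}} A135={{x1,x2},{x2,x3},{x2,x5},{x1,x2,x5}} A136={{x3},{x1,x3},{x2,x3}} A156={{x2,x3}} A235={{x1,x2},{x1,x2,x5}} A236={{x1,x3}} A356={{x2,x3}}
  A1235={{x1,x2},{x1,x2,x5}} A1236={{x1,x3}} A1356={{x2,x3}}
C dims 6,10,9,3; δ0: rk 4, SNF 1^4; δ1: rk 6, SNF 1^6; δ2: rk 3, SNF 1^3
Ȟ^0 = (6 − 4) − 0 = 2, so Ȟ^0 ≅ Z^2
Ȟ^1 = (10 − 6) − 4 = 0, so Ȟ^1 ≅ 0
Ȟ^2 = (9 − 3) − 6 = 0, so Ȟ^2 ≅ 0


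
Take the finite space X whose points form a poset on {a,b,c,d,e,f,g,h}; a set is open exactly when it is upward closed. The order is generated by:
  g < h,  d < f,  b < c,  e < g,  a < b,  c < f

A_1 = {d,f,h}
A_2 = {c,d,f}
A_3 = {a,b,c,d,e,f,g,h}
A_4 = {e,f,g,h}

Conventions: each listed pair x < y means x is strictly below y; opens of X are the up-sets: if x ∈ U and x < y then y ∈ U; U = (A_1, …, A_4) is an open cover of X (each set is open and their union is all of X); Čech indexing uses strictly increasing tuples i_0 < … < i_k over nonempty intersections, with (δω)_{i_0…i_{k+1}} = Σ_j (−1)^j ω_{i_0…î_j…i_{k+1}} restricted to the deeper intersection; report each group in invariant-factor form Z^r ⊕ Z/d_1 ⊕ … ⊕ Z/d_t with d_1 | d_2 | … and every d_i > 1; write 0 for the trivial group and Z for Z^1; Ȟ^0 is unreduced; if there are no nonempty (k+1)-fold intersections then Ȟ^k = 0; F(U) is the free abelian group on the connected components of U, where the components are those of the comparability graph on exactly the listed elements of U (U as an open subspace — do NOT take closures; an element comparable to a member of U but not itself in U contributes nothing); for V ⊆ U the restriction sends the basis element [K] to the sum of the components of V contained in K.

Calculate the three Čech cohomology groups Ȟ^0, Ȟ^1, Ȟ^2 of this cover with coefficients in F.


nonempty intersections:
  A12={d,f} A13={d,f,h} A14={f,h} A23={c,d,f} A24={f} A34={e,f,g,h}
  A123={d,f} A124={f} A134={f,h} A234={f}
  A1234={f}
components per intersection:
  A1: {d,f} {h}
  A2: {c,d,f}
  A3: {a,b,c,d,f} {e,g,h}
  A4: {e,g,h} {f}
  A12: {d,f}
  A13: {d,f} {h}
  A14: {f} {h}
  A23: {c,d,f}
  A24: {f}
  A34: {e,g,h} {f}
  A123: {d,f}
  A124: {f}
  A134: {f} {h}
  A234: {f}
  A1234: {f}
C dims 7,9,5,1; δ0: rk 5, SNF 1^5; δ1: rk 4, SNF 1^4; δ2: rk 1, SNF 1^1
Ȟ^0: (7−5)−0=2 ⇒ Z^2
Ȟ^1: (9−4)−5=0 ⇒ 0
Ȟ^2: (5−1)−4=0 ⇒ 0

Ȟ^0(U;F) ≅ Z^2,  Ȟ^1(U;F) ≅ 0,  Ȟ^2(U;F) ≅ 0


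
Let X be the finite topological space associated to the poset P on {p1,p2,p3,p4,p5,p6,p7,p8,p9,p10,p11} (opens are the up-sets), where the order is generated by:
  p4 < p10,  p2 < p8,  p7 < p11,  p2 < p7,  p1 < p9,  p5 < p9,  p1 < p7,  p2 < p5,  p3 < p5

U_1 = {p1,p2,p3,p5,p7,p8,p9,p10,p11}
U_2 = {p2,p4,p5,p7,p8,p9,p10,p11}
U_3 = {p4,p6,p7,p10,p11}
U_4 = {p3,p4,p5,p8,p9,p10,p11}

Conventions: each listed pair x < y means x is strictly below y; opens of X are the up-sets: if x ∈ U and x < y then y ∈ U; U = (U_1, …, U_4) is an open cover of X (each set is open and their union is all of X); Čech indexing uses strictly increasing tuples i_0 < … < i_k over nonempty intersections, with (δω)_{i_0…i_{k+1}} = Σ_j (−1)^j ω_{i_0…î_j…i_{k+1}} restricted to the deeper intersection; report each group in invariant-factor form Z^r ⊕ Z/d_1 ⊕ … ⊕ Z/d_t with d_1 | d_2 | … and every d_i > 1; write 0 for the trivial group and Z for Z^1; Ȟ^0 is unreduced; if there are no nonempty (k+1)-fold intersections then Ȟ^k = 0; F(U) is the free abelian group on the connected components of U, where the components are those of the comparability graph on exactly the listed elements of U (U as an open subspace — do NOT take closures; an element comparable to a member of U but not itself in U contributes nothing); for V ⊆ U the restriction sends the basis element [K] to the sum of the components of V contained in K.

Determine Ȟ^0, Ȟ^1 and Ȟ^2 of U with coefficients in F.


nonempty overlaps:
  U12={p2,p5,p7,p8,p9,p10,p11} U13={p7,p10,p11} U14={p3,p5,p8,p9,p10,p11} U23={p4,p7,p10,p11} U24={p4,p5,p8,p9,p10,p11} U34={p4,p10,p11}
  U123={p7,p10,p11} U124={p5,p8,p9,p10,p11} U134={p10,p11} U234={p4,p10,p11}
  U1234={p10,p11}
components per intersection:
  U1: {p1,p2,p3,p5,p7,p8,p9,p11} {p10}
  U2: {p2,p5,p7,p8,p9,p11} {p4,p10}
  U3: {p4,p10} {p6} {p7,p11}
  U4: {p3,p5,p9} {p4,p10} {p8} {p11}
  U12: {p2,p5,p7,p8,p9,p11} {p10}
  U13: {p7,p11} {p10}
  U14: {p3,p5,p9} {p8} {p10} {p11}
  U23: {p4,p10} {p7,p11}
  U24: {p4,p10} {p5,p9} {p8} {p11}
  U34: {p4,p10} {p11}
  U123: {p7,p11} {p10}
  U124: {p5,p9} {p8} {p10} {p11}
  U134: {p10} {p11}
  U234: {p4,p10} {p11}
  U1234: {p10} {p11}
C dims 11,16,10,2; δ0: rk 8, SNF 1^8; δ1: rk 8, SNF 1^8; δ2: rk 2, SNF 1^2
degree 0: 11−8−0 = 3 → Ȟ^0 ≅ Z^3
degree 1: 16−8−8 = 0 → Ȟ^1 ≅ 0
degree 2: 10−2−8 = 0 → Ȟ^2 ≅ 0

Ȟ^0 ≅ Z^3, Ȟ^1 ≅ 0, Ȟ^2 ≅ 0


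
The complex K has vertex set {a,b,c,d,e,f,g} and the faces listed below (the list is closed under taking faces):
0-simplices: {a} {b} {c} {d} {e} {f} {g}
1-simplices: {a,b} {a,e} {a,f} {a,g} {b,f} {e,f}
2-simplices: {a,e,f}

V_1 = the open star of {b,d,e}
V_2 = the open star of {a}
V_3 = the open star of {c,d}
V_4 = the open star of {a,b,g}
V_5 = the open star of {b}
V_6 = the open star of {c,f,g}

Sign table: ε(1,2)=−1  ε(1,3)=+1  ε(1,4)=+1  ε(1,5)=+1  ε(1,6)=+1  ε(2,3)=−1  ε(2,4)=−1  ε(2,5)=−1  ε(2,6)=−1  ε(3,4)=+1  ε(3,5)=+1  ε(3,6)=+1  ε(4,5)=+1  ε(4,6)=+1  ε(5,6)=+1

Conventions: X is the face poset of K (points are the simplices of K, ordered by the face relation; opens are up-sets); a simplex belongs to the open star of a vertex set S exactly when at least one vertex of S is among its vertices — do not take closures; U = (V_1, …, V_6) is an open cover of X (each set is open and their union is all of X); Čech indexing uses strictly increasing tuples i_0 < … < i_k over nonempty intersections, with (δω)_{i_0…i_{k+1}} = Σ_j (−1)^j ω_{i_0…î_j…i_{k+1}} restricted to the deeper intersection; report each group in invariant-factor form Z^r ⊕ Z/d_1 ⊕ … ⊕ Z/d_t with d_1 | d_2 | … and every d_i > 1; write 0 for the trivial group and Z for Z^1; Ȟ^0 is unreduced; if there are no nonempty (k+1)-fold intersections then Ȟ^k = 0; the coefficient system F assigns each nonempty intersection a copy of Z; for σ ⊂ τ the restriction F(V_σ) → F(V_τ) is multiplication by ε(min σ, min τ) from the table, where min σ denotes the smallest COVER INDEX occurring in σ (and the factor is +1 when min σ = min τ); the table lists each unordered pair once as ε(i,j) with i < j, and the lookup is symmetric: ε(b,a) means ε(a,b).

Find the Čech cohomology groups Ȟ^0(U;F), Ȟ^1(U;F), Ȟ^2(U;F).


intersection data:
  V1={{b},{d},{e},{a,b},{a,e},{b,f},{e,f},{a,e,f}} V2={{a},{a,b},{a,e},{a,f},{a,g},{a,e,f}} V3={{c},{d}} V4={{a},{b},{g},{a,b},{a,e},{a,f},{a,g},{b,f},{a,e,f}} V5={{b},{a,b},{b,f}} V6={{c},{f},{g},{a,f},{a,g},{b,f},{e,f},{a,e,f}}
  V12={{a,b},{a,e},{a,e,f}} V13={{d}} V14={{b},{a,b},{a,e},{b,f},{a,e,f}} V15={{b},{a,b},{b,f}} V16={{b,f},{e,f},{a,e,f}} V24={{a},{a,b},{a,e},{a,f},{a,g},{a,e,f}} V25={{a,b}} V26={{a,f},{a,g},{a,e,f}} V36={{c}} V45={{b},{a,b},{b,f}} V46={{g},{a,f},{a,g},{b,f},{a,e,f}} V56={{b,f}}
  V124={{a,b},{a,e},{a,e,f}} V125={{a,b}} V126={{a,e,f}} V145={{b},{a,b},{b,f}} V146={{b,f},{a,e,f}} V156={{b,f}} V245={{a,b}} V246={{a,f},{a,g},{a,e,f}} V456={{b,f}}
  V1245={{a,b}} V1246={{a,e,f}} V1456={{b,f}}
C dims 6,12,9,3; δ0: rk 5, SNF 1^5; δ1: rk 6, SNF 1^6; δ2: rk 3, SNF 1^3
Ȟ^0 = (6 − 5) − 0 = 1, so Ȟ^0 ≅ Z
Ȟ^1 = (12 − 6) − 5 = 1, so Ȟ^1 ≅ Z
Ȟ^2 = (9 − 3) − 6 = 0, so Ȟ^2 ≅ 0

Ȟ^0(U;F) ≅ Z, Ȟ^1(U;F) ≅ Z and Ȟ^2(U;F) ≅ 0


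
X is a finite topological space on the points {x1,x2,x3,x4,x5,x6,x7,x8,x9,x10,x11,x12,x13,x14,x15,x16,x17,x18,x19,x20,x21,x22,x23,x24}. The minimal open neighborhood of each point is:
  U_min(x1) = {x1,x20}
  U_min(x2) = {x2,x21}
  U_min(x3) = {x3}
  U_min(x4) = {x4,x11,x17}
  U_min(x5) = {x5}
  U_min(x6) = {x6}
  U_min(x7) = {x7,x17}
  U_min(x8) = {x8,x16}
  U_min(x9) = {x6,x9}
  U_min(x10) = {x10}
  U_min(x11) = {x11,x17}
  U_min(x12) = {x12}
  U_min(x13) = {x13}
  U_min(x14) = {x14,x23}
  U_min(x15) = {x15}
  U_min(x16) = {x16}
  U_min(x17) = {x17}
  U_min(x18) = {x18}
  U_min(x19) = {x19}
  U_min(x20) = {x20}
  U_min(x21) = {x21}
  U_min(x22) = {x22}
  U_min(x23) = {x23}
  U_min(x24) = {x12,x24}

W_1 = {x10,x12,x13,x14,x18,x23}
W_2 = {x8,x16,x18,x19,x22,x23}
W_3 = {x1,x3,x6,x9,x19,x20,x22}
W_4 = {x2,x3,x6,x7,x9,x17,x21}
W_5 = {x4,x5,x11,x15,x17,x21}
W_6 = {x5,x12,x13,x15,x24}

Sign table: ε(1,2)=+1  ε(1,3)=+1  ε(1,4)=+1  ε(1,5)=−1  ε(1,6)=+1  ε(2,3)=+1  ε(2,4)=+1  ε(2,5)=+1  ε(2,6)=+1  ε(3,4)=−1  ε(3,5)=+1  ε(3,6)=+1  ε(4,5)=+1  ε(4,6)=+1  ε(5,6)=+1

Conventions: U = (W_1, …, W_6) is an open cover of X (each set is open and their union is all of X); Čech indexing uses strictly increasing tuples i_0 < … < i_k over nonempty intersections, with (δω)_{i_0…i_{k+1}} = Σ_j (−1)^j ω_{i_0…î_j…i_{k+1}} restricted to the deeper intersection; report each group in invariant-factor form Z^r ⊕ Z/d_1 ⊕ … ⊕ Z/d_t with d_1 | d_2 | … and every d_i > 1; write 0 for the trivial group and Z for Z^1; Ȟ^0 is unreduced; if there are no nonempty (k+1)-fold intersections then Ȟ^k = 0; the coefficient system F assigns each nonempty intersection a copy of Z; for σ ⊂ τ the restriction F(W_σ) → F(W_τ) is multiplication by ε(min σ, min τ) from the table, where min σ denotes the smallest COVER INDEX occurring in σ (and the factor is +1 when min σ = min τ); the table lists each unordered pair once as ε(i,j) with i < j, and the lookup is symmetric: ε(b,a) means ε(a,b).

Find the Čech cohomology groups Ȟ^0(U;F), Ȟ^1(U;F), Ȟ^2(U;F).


Ȟ^0 = 0,  Ȟ^1 = Z/2,  Ȟ^2 = 0

nerve simplices:
  W12={x18,x23} W16={x12,x13} W23={x19,x22} W34={x3,x6,x9} W45={x17,x21} W56={x5,x15}
C dims 6,6; δ0: rk 6, SNF 1^5·2
degree 0: 6−6−0 = 0 → Ȟ^0 ≅ 0
degree 1: 6−0−6 = 0 plus torsion [2] → Ȟ^1 ≅ Z/2
degree 2: 0−0−0 = 0 → Ȟ^2 ≅ 0


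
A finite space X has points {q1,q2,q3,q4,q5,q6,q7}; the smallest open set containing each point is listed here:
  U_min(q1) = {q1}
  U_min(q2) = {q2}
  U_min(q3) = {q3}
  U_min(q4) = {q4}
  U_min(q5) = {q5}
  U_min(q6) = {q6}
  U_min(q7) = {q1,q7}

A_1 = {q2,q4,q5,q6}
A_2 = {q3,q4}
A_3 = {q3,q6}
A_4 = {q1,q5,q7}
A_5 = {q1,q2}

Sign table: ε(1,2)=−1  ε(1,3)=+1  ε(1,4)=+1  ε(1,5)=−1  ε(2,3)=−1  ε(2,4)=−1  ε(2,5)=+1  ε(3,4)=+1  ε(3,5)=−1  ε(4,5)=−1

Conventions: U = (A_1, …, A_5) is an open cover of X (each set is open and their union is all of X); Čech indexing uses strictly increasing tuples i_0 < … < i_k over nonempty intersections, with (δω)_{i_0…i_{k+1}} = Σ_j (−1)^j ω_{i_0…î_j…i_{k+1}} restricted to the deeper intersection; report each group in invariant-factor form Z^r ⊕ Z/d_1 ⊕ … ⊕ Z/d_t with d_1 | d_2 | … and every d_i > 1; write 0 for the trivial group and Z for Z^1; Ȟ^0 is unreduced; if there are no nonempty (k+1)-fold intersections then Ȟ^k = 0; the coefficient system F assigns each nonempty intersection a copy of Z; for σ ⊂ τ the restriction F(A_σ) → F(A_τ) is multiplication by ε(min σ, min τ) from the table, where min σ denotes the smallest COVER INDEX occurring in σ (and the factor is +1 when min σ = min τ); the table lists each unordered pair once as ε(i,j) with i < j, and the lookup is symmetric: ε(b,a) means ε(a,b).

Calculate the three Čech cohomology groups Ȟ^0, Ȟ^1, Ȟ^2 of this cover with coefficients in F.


nerve simplices:
  A12={q4} A13={q6} A14={q5} A15={q2} A23={q3} A45={q1}
C dims 5,6; δ0: rk 4, SNF 1^4
degree 0: 5−4−0 = 1 → Ȟ^0 ≅ Z
degree 1: 6−0−4 = 2 → Ȟ^1 ≅ Z^2
degree 2: 0−0−0 = 0 → Ȟ^2 ≅ 0

Ȟ^0 ≅ Z,  Ȟ^1 ≅ Z^2,  Ȟ^2 ≅ 0


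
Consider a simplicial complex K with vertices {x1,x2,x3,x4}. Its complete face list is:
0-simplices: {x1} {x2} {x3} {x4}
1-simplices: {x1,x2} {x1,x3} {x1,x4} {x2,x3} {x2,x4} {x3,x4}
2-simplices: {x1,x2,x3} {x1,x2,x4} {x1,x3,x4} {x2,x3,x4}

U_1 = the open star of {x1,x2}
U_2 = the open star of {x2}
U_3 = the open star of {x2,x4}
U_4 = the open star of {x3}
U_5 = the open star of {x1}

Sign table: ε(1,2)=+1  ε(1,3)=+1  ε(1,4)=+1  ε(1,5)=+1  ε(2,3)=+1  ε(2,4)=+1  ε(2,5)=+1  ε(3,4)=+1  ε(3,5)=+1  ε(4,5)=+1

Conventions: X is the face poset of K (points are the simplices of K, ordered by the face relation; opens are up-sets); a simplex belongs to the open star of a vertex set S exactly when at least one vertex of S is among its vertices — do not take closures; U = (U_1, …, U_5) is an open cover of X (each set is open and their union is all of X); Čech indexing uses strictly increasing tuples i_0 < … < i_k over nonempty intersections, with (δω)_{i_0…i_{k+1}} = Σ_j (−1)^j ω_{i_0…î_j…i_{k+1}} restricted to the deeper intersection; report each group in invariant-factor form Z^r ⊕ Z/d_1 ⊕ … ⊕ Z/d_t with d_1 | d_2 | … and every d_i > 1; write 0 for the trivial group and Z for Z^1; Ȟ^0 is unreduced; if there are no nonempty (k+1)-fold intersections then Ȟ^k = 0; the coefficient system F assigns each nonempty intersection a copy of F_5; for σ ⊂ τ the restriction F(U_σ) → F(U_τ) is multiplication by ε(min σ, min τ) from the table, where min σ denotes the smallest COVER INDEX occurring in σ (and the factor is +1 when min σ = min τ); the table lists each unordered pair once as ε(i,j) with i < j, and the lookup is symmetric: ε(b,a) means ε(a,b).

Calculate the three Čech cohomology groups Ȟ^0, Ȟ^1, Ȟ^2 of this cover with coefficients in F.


Ȟ^0 = Z/5, Ȟ^1 = 0, Ȟ^2 = 0

nonempty intersections:
  U1={{x1},{x2},{x1,x2},{x1,x3},{x1,x4},{x2,x3},{x2,x4},{x1,x2,x3},{x1,x2,x4},{x1,x3,x4},{x2,x3,x4}} U2={{x2},{x1,x2},{x2,x3},{x2,x4},{x1,x2,x3},{x1,x2,x4},{x2,x3,x4}} U3={{x2},{x4},{x1,x2},{x1,x4},{x2,x3},{x2,x4},{x3,x4},{x1,x2,x3},{x1,x2,x4},{x1,x3,x4},{x2,x3,x4}} U4={{x3},{x1,x3},{x2,x3},{x3,x4},{x1,x2,x3},{x1,x3,x4},{x2,x3,x4}} U5={{x1},{x1,x2},{x1,x3},{x1,x4},{x1,x2,x3},{x1,x2,x4},{x1,x3,x4}}
  U12={{x2},{x1,x2},{x2,x3},{x2,x4},{x1,x2,x3},{x1,x2,x4},{x2,x3,x4}} U13={{x2},{x1,x2},{x1,x4},{x2,x3},{x2,x4},{x1,x2,x3},{x1,x2,x4},{x1,x3,x4},{x2,x3,x4}} U14={{x1,x3},{x2,x3},{x1,x2,x3},{x1,x3,x4},{x2,x3,x4}} U15={{x1},{x1,x2},{x1,x3},{x1,x4},{x1,x2,x3},{x1,x2,x4},{x1,x3,x4}} U23={{x2},{x1,x2},{x2,x3},{x2,x4},{x1,x2,x3},{x1,x2,x4},{x2,x3,x4}} U24={{x2,x3},{x1,x2,x3},{x2,x3,x4}} U25={{x1,x2},{x1,x2,x3},{x1,x2,x4}} U34={{x2,x3},{x3,x4},{x1,x2,x3},{x1,x3,x4},{x2,x3,x4}} U35={{x1,x2},{x1,x4},{x1,x2,x3},{x1,x2,x4},{x1,x3,x4}} U45={{x1,x3},{x1,x2,x3},{x1,x3,x4}}
  U123={{x2},{x1,x2},{x2,x3},{x2,x4},{x1,x2,x3},{x1,x2,x4},{x2,x3,x4}} U124={{x2,x3},{x1,x2,x3},{x2,x3,x4}} U125={{x1,x2},{x1,x2,x3},{x1,x2,x4}} U134={{x2,x3},{x1,x2,x3},{x1,x3,x4},{x2,x3,x4}} U135={{x1,x2},{x1,x4},{x1,x2,x3},{x1,x2,x4},{x1,x3,x4}} U145={{x1,x3},{x1,x2,x3},{x1,x3,x4}} U234={{x2,x3},{x1,x2,x3},{x2,x3,x4}} U235={{x1,x2},{x1,x2,x3},{x1,x2,x4}} U245={{x1,x2,x3}} U345={{x1,x2,x3},{x1,x3,x4}}
  U1234={{x2,x3},{x1,x2,x3},{x2,x3,x4}} U1235={{x1,x2},{x1,x2,x3},{x1,x2,x4}} U1245={{x1,x2,x3}} U1345={{x1,x2,x3},{x1,x3,x4}} U2345={{x1,x2,x3}}
  U12345={{x1,x2,x3}}
C dims 5,10,10,5; δ0: rk_F5 4; δ1: rk_F5 6; δ2: rk_F5 4
Ȟ^0: (5−4)−0=1 ⇒ Z/5
Ȟ^1: (10−6)−4=0 ⇒ 0
Ȟ^2: (10−4)−6=0 ⇒ 0


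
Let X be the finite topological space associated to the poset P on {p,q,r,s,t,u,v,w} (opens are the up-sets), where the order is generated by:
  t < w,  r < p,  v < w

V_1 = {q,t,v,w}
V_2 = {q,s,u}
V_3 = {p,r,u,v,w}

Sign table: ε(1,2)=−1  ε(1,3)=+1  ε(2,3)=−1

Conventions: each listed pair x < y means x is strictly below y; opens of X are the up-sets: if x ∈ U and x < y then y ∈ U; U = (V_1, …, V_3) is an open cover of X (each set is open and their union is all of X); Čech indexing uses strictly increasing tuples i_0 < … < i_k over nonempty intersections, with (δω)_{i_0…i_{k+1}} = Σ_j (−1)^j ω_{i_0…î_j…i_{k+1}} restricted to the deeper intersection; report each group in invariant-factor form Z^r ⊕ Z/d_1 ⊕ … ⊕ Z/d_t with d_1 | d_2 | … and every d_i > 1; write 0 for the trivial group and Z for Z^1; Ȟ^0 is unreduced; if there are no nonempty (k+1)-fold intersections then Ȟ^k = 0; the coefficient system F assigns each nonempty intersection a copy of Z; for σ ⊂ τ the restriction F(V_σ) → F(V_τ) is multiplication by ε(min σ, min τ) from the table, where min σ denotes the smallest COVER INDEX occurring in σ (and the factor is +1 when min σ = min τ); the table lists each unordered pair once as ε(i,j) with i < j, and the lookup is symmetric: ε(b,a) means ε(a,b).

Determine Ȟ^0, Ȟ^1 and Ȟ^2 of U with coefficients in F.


nonempty overlaps:
  V12={q} V13={v,w} V23={u}
C dims 3,3; δ0: rk 2, SNF 1^2
degree 0: 3−2−0 = 1 → Ȟ^0 ≅ Z
degree 1: 3−0−2 = 1 → Ȟ^1 ≅ Z
degree 2: 0−0−0 = 0 → Ȟ^2 ≅ 0

Ȟ^0 ≅ Z; Ȟ^1 ≅ Z; Ȟ^2 ≅ 0
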